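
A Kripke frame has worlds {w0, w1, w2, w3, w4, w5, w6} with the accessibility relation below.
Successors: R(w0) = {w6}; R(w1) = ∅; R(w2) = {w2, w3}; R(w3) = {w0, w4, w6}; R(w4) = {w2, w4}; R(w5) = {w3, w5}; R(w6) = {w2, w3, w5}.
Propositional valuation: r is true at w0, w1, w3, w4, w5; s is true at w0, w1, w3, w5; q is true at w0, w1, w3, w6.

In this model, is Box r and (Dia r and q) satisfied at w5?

No

At w5: Box r is true, Dia r and q is false, so Box r and (Dia r and q) is false.
  At w5: Box r requires r at every successor {w3, w5}.
    At w3: r is true.
    At w5: r is true.
  So Box r is true at w5.
  At w5: Dia r is true, q is false, so Dia r and q is false.
    At w5: Dia r requires r at some successor in {w3, w5}.
      r holds at w3, so Dia r is true at w5.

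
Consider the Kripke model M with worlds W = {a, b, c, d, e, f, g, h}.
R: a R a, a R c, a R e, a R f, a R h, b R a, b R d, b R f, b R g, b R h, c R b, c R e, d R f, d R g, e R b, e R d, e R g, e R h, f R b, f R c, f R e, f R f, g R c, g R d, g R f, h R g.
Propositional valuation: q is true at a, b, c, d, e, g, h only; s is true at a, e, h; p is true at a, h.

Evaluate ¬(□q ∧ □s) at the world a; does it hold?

Yes

At a: □q ∧ □s is false, so ¬(□q ∧ □s) is true.
  At a: □q is false, □s is false, so □q ∧ □s is false.
    At a: □q requires q at every successor {a, c, e, f, h}.
      q fails at f, so □q is false at a.
    At a: □s requires s at every successor {a, c, e, f, h}.
      s fails at c, so □s is false at a.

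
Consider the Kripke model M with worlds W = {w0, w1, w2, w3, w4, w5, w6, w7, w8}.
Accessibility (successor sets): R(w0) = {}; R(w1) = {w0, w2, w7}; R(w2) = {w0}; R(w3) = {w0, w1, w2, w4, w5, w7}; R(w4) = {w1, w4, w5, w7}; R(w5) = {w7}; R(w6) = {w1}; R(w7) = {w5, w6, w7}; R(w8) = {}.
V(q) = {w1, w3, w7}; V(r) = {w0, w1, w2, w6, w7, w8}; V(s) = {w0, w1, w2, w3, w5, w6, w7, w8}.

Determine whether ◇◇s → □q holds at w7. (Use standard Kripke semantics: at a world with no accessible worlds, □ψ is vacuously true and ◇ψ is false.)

At w7: ◇◇s is true, □q is false, so ◇◇s → □q is false.
  At w7: ◇◇s requires ◇s at some successor in {w5, w6, w7}.
    ◇s holds at w5, so ◇◇s is true at w7.
      At w5: ◇s requires s at some successor in {w7}.
        s holds at w7, so ◇s is true at w5.
  At w7: □q requires q at every successor {w5, w6, w7}.
    q fails at w5, so □q is false at w7.

No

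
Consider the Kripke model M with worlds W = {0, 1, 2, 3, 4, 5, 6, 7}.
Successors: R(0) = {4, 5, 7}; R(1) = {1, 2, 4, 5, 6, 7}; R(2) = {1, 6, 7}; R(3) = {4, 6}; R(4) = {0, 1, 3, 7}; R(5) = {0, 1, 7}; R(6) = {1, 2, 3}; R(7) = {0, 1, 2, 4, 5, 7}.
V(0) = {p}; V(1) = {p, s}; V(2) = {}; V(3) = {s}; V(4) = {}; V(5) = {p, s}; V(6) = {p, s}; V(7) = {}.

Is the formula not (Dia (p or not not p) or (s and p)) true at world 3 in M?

No

At 3: Dia (p or not not p) or (s and p) is true, so not (Dia (p or not not p) or (s and p)) is false.
  At 3: Dia (p or not not p) is true, s and p is false, so Dia (p or not not p) or (s and p) is true.
    At 3: Dia (p or not not p) requires p or not not p at some successor in {4, 6}.
      p or not not p holds at 6, so Dia (p or not not p) is true at 3.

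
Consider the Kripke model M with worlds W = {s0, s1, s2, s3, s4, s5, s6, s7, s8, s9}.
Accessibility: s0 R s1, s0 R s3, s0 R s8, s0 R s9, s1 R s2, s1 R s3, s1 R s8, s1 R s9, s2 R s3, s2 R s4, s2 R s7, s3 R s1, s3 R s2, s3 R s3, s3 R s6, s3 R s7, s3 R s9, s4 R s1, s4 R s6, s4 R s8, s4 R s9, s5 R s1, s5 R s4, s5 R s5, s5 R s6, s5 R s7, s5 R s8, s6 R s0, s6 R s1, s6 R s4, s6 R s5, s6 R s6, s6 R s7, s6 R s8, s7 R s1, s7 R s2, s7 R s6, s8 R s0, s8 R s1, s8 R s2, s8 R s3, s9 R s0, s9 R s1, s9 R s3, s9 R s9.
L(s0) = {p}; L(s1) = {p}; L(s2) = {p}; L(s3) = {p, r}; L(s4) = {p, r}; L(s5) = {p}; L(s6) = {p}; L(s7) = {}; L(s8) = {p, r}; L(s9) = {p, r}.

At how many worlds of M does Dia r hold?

Let φ = Dia r. Evaluate φ at each world:
  s0 (successors {s1, s3, s8, s9}): φ is true.
  s1 (successors {s2, s3, s8, s9}): φ is true.
  s2 (successors {s3, s4, s7}): φ is true.
  s3 (successors {s1, s2, s3, s6, s7, s9}): φ is true.
  s4 (successors {s1, s6, s8, s9}): φ is true.
  s5 (successors {s1, s4, s5, s6, s7, s8}): φ is true.
  s6 (successors {s0, s1, s4, s5, s6, s7, s8}): φ is true.
  s7 (successors {s1, s2, s6}): φ is false.
  s8 (successors {s0, s1, s2, s3}): φ is true.
  s9 (successors {s0, s1, s3, s9}): φ is true.
For instance, at s7:
  At s7: Dia r requires r at some successor in {s1, s2, s6}.
    At s1: r is false.
    At s2: r is false.
    At s6: r is false.
  So Dia r is false at s7.
Satisfying worlds: {s0, s1, s2, s3, s4, s5, s6, s8, s9}

9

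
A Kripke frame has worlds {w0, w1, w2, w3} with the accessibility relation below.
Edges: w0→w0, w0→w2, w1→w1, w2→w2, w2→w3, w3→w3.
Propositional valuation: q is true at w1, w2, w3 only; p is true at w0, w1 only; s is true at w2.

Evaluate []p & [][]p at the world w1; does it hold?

Yes

At w1: []p is true, [][]p is true, so []p & [][]p is true.
  At w1: []p requires p at every successor {w1}.
    At w1: p is true.
  So []p is true at w1.
  At w1: [][]p requires []p at every successor {w1}.
      At w1: []p requires p at every successor {w1}.
        At w1: p is true.
      So []p is true at w1.
  So [][]p is true at w1.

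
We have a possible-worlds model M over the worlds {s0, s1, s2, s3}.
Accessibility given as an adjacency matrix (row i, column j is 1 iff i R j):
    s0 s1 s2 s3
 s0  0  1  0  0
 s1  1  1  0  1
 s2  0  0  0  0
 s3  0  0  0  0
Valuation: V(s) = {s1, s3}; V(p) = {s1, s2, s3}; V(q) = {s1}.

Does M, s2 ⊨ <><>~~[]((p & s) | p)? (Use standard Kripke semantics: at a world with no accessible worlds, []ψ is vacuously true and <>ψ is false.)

At s2: no accessible worlds, so <><>~~[]((p & s) | p) is false.

No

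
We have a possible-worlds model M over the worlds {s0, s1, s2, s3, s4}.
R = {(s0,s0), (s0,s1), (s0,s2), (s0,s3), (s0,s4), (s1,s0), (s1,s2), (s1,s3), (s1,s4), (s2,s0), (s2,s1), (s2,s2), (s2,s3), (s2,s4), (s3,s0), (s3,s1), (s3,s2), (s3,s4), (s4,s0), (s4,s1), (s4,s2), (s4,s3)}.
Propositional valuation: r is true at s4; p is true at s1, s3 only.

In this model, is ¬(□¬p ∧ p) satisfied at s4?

Yes

At s4: □¬p ∧ p is false, so ¬(□¬p ∧ p) is true.
  At s4: □¬p is false, p is false, so □¬p ∧ p is false.
    At s4: □¬p requires ¬p at every successor {s0, s1, s2, s3}.
      ¬p fails at s1, so □¬p is false at s4.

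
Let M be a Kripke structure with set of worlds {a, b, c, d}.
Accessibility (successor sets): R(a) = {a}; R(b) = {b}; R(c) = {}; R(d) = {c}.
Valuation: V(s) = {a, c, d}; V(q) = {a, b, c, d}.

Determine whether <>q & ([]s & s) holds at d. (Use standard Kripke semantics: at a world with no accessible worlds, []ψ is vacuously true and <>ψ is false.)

At d: <>q is true, []s & s is true, so <>q & ([]s & s) is true.
  At d: <>q requires q at some successor in {c}.
    q holds at c, so <>q is true at d.
  At d: []s is true, s is true, so []s & s is true.
    At d: []s requires s at every successor {c}.
      At c: s is true.
    So []s is true at d.

Yes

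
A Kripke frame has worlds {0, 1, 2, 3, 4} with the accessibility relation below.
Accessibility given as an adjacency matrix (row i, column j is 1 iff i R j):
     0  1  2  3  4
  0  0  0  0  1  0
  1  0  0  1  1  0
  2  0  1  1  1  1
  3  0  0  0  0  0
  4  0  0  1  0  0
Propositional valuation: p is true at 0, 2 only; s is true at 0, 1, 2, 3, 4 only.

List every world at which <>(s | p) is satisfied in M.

0, 1, 2, 4

Let φ = <>(s | p). Evaluate φ at each world:
  0 (successors {3}): φ is true.
  1 (successors {2, 3}): φ is true.
  2 (successors {1, 2, 3, 4}): φ is true.
  3 (successors ∅): φ is false.
  4 (successors {2}): φ is true.
For instance, at 4:
  At 4: <>(s | p) requires s | p at some successor in {2}.
    s | p holds at 2, so <>(s | p) is true at 4.
Satisfying worlds: {0, 1, 2, 4}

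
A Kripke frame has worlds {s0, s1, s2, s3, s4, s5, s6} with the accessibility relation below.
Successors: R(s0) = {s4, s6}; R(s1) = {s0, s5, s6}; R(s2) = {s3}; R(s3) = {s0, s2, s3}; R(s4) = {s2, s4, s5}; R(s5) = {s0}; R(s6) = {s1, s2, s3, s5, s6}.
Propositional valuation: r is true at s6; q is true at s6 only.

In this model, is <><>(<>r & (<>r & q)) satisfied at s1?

At s1: <><>(<>r & (<>r & q)) requires <>(<>r & (<>r & q)) at some successor in {s0, s5, s6}.
  <>(<>r & (<>r & q)) holds at s0, so <><>(<>r & (<>r & q)) is true at s1.
    At s0: <>(<>r & (<>r & q)) requires <>r & (<>r & q) at some successor in {s4, s6}.
      <>r & (<>r & q) holds at s6, so <>(<>r & (<>r & q)) is true at s0.

Yes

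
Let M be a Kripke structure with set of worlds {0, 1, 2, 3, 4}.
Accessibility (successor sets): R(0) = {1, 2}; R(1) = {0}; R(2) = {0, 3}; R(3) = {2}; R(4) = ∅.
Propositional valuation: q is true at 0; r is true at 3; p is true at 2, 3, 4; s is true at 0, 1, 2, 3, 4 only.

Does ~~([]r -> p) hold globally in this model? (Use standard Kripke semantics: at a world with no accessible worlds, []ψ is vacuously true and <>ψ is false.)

Recall that []ψ holds at a world iff ψ holds at every accessible world, and <>ψ holds iff ψ holds at some accessible world.
Let φ = ~~([]r -> p). Evaluate φ at each world:
  0 (successors {1, 2}): φ is true.
  1 (successors {0}): φ is true.
  2 (successors {0, 3}): φ is true.
  3 (successors {2}): φ is true.
  4 (successors ∅): φ is true.
For instance, at 0:
  At 0: ~([]r -> p) is false, so ~~([]r -> p) is true.
    At 0: []r -> p is true, so ~([]r -> p) is false.
      At 0: []r is false, p is false, so []r -> p is true.

Yes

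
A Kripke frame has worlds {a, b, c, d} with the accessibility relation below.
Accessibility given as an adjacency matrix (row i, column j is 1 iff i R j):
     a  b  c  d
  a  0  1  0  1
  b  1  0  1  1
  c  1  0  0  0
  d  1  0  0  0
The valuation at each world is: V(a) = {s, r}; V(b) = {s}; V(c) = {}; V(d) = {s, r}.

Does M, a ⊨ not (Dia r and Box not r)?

Yes

At a: Dia r and Box not r is false, so not (Dia r and Box not r) is true.
  At a: Dia r is true, Box not r is false, so Dia r and Box not r is false.
    At a: Dia r requires r at some successor in {b, d}.
      r holds at d, so Dia r is true at a.
    At a: Box not r requires not r at every successor {b, d}.
      not r fails at d, so Box not r is false at a.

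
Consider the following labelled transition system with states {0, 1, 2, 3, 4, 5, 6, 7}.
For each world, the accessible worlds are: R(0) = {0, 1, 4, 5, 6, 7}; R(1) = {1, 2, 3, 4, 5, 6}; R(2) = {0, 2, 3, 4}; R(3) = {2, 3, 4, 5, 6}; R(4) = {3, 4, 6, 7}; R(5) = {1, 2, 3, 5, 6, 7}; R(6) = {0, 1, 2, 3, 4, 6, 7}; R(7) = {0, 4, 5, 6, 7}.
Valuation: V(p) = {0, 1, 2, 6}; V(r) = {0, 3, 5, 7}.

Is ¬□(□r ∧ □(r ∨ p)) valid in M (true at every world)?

Yes

Let φ = ¬□(□r ∧ □(r ∨ p)). Evaluate φ at each world:
  0 (successors {0, 1, 4, 5, 6, 7}): φ is true.
  1 (successors {1, 2, 3, 4, 5, 6}): φ is true.
  2 (successors {0, 2, 3, 4}): φ is true.
  3 (successors {2, 3, 4, 5, 6}): φ is true.
  4 (successors {3, 4, 6, 7}): φ is true.
  5 (successors {1, 2, 3, 5, 6, 7}): φ is true.
  6 (successors {0, 1, 2, 3, 4, 6, 7}): φ is true.
  7 (successors {0, 4, 5, 6, 7}): φ is true.
For instance, at 6:
  At 6: □(□r ∧ □(r ∨ p)) is false, so ¬□(□r ∧ □(r ∨ p)) is true.
    At 6: □(□r ∧ □(r ∨ p)) requires □r ∧ □(r ∨ p) at every successor {0, 1, 2, 3, 4, 6, 7}.
      □r ∧ □(r ∨ p) fails at 0, so □(□r ∧ □(r ∨ p)) is false at 6.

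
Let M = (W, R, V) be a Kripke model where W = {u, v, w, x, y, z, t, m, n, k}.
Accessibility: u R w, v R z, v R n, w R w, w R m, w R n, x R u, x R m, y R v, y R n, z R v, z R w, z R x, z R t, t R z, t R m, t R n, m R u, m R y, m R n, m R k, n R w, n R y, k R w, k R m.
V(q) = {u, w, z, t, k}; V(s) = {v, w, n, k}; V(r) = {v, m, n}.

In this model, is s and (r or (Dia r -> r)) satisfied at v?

Recall that Dia ψ holds at a world iff ψ holds at some accessible world.
At v: s is true, r or (Dia r -> r) is true, so s and (r or (Dia r -> r)) is true.
  At v: r is true, Dia r -> r is true, so r or (Dia r -> r) is true.
    At v: Dia r is true, r is true, so Dia r -> r is true.
      At v: Dia r requires r at some successor in {z, n}.
        r holds at n, so Dia r is true at v.

Yes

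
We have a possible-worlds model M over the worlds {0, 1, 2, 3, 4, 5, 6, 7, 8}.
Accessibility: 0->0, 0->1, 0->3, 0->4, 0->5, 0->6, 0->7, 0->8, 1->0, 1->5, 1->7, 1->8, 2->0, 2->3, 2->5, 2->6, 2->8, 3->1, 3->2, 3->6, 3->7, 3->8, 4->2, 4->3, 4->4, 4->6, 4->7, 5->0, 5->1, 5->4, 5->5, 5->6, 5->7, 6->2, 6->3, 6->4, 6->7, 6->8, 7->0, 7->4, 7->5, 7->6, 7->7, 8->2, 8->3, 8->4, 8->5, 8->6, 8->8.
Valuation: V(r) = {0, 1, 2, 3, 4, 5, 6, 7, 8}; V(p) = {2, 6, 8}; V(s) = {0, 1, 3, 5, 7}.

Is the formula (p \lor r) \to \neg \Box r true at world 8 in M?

No

Recall that \Box ψ holds at a world iff ψ holds at every accessible world, and \Diamond ψ holds iff ψ holds at some accessible world.
At 8: p \lor r is true, \neg \Box r is false, so (p \lor r) \to \neg \Box r is false.
  At 8: \Box r is true, so \neg \Box r is false.
    At 8: \Box r requires r at every successor {2, 3, 4, 5, 6, 8}.
      At 2: r is true.
      At 3: r is true.
      At 4: r is true.
      At 5: r is true.
      At 6: r is true.
      At 8: r is true.
    So \Box r is true at 8.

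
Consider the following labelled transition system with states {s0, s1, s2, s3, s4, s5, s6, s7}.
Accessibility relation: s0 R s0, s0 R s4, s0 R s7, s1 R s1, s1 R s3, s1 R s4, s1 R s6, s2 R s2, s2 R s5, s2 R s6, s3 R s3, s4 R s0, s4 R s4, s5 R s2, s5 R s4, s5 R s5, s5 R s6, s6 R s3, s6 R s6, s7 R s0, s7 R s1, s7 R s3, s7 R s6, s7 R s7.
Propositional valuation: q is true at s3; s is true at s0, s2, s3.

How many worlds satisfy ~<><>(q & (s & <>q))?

Recall that <>ψ holds at a world iff ψ holds at some accessible world.
Let φ = ~<><>(q & (s & <>q)). Evaluate φ at each world:
  s0 (successors {s0, s4, s7}): φ is false.
  s1 (successors {s1, s3, s4, s6}): φ is false.
  s2 (successors {s2, s5, s6}): φ is false.
  s3 (successors {s3}): φ is false.
  s4 (successors {s0, s4}): φ is true.
  s5 (successors {s2, s4, s5, s6}): φ is false.
  s6 (successors {s3, s6}): φ is false.
  s7 (successors {s0, s1, s3, s6, s7}): φ is false.
For instance, at s5:
  At s5: <><>(q & (s & <>q)) is true, so ~<><>(q & (s & <>q)) is false.
    At s5: <><>(q & (s & <>q)) requires <>(q & (s & <>q)) at some successor in {s2, s4, s5, s6}.
      <>(q & (s & <>q)) holds at s6, so <><>(q & (s & <>q)) is true at s5.
Satisfying worlds: {s4}

1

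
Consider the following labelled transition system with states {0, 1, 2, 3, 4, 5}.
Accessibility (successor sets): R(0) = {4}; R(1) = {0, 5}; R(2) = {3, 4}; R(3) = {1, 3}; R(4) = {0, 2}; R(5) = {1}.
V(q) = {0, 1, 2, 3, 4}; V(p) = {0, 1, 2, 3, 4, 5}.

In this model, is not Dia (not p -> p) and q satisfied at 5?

Recall that Dia ψ holds at a world iff ψ holds at some accessible world.
At 5: not Dia (not p -> p) is false, q is false, so not Dia (not p -> p) and q is false.
  At 5: Dia (not p -> p) is true, so not Dia (not p -> p) is false.
    At 5: Dia (not p -> p) requires not p -> p at some successor in {1}.
      not p -> p holds at 1, so Dia (not p -> p) is true at 5.

No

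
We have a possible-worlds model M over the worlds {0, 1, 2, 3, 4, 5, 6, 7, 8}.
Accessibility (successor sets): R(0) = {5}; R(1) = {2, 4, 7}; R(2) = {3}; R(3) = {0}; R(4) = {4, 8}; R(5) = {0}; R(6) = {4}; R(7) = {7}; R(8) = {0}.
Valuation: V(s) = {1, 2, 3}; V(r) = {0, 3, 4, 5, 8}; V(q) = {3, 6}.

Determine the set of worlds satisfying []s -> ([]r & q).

0, 1, 3, 4, 5, 6, 7, 8

Recall that []ψ holds at a world iff ψ holds at every accessible world, and <>ψ holds iff ψ holds at some accessible world.
Let φ = []s -> ([]r & q). Evaluate φ at each world:
  0 (successors {5}): φ is true.
  1 (successors {2, 4, 7}): φ is true.
  2 (successors {3}): φ is false.
  3 (successors {0}): φ is true.
  4 (successors {4, 8}): φ is true.
  5 (successors {0}): φ is true.
  6 (successors {4}): φ is true.
  7 (successors {7}): φ is true.
  8 (successors {0}): φ is true.
For instance, at 6:
  At 6: []s is false, []r & q is true, so []s -> ([]r & q) is true.
    At 6: []s requires s at every successor {4}.
      s fails at 4, so []s is false at 6.
    At 6: []r is true, q is true, so []r & q is true.
      At 6: []r requires r at every successor {4}.
        At 4: r is true.
      So []r is true at 6.
Satisfying worlds: {0, 1, 3, 4, 5, 6, 7, 8}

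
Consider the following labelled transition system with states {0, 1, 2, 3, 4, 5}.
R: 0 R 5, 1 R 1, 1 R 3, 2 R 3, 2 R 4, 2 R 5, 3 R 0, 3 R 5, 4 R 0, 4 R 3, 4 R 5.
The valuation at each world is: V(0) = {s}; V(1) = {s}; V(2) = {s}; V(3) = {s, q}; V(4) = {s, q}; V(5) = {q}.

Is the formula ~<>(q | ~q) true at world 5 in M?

At 5: <>(q | ~q) is false, so ~<>(q | ~q) is true.
  At 5: no accessible worlds, so <>(q | ~q) is false.

Yes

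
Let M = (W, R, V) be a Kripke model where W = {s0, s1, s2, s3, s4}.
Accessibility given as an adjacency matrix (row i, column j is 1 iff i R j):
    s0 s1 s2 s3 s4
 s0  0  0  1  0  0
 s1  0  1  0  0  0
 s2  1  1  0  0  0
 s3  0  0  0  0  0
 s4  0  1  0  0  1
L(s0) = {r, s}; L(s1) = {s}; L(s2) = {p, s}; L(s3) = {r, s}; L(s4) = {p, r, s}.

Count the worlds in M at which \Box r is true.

Let φ = \Box r. Evaluate φ at each world:
  s0 (successors {s2}): φ is false.
  s1 (successors {s1}): φ is false.
  s2 (successors {s0, s1}): φ is false.
  s3 (successors ∅): φ is true.
  s4 (successors {s1, s4}): φ is false.
For instance, at s2:
  At s2: \Box r requires r at every successor {s0, s1}.
    r fails at s1, so \Box r is false at s2.
Satisfying worlds: {s3}

1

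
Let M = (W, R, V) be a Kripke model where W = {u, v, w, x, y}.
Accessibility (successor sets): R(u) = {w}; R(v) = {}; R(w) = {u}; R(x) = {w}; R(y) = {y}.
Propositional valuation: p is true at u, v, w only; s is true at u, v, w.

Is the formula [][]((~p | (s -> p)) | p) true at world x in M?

Yes

At x: [][]((~p | (s -> p)) | p) requires []((~p | (s -> p)) | p) at every successor {w}.
    At w: []((~p | (s -> p)) | p) requires (~p | (s -> p)) | p at every successor {u}.
      At u: (~p | (s -> p)) | p is true.
    So []((~p | (s -> p)) | p) is true at w.
So [][]((~p | (s -> p)) | p) is true at x.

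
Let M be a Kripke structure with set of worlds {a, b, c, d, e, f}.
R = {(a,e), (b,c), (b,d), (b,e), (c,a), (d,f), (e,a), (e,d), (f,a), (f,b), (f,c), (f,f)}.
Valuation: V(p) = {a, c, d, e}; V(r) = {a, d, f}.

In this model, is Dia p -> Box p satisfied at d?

Yes

At d: Dia p is false, Box p is false, so Dia p -> Box p is true.
  At d: Dia p requires p at some successor in {f}.
    At f: p is false.
  So Dia p is false at d.
  At d: Box p requires p at every successor {f}.
    p fails at f, so Box p is false at d.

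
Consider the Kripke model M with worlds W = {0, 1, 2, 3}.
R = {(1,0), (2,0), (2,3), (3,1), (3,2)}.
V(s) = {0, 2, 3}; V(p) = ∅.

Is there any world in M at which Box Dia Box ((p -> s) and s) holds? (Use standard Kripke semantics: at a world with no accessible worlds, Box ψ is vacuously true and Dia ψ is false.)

Yes

Recall that Box ψ holds at a world iff ψ holds at every accessible world, and Dia ψ holds iff ψ holds at some accessible world.
Let φ = Box Dia Box ((p -> s) and s). Evaluate φ at each world:
  0 (successors ∅): φ is true.
  1 (successors {0}): φ is false.
  2 (successors {0, 3}): φ is false.
  3 (successors {1, 2}): φ is true.
Detail at 0 (witness):
  At 0: no accessible worlds, so Box Dia Box ((p -> s) and s) holds vacuously.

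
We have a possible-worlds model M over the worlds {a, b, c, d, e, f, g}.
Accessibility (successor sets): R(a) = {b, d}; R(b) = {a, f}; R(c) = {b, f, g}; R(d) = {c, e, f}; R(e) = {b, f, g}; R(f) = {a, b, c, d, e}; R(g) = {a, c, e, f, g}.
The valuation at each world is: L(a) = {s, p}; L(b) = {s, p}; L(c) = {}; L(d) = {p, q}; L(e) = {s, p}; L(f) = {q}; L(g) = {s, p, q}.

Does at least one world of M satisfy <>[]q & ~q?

No

Recall that []ψ holds at a world iff ψ holds at every accessible world, and <>ψ holds iff ψ holds at some accessible world.
Let φ = <>[]q & ~q. Evaluate φ at each world:
  a (successors {b, d}): φ is false.
  b (successors {a, f}): φ is false.
  c (successors {b, f, g}): φ is false.
  d (successors {c, e, f}): φ is false.
  e (successors {b, f, g}): φ is false.
  f (successors {a, b, c, d, e}): φ is false.
  g (successors {a, c, e, f, g}): φ is false.
For instance, at c:
  At c: <>[]q is false, ~q is true, so <>[]q & ~q is false.
    At c: <>[]q requires []q at some successor in {b, f, g}.
      At b: []q is false.
      At f: []q is false.
      At g: []q is false.
    So <>[]q is false at c.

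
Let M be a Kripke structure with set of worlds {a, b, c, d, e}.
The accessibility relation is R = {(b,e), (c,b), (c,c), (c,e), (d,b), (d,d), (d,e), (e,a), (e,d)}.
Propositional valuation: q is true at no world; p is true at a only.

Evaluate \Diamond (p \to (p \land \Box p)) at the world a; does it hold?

No

Recall that \Box ψ holds at a world iff ψ holds at every accessible world, and \Diamond ψ holds iff ψ holds at some accessible world.
At a: no accessible worlds, so \Diamond (p \to (p \land \Box p)) is false.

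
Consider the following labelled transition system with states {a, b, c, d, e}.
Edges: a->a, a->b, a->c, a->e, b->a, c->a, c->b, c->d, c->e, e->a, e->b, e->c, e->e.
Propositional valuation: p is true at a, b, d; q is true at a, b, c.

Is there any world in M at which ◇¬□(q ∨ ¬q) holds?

No

Let φ = ◇¬□(q ∨ ¬q). Evaluate φ at each world:
  a (successors {a, b, c, e}): φ is false.
  b (successors {a}): φ is false.
  c (successors {a, b, d, e}): φ is false.
  d (successors ∅): φ is false.
  e (successors {a, b, c, e}): φ is false.
For instance, at c:
  At c: ◇¬□(q ∨ ¬q) requires ¬□(q ∨ ¬q) at some successor in {a, b, d, e}.
    At a: ¬□(q ∨ ¬q) is false.
    At b: ¬□(q ∨ ¬q) is false.
    At d: ¬□(q ∨ ¬q) is false.
    At e: ¬□(q ∨ ¬q) is false.
  So ◇¬□(q ∨ ¬q) is false at c.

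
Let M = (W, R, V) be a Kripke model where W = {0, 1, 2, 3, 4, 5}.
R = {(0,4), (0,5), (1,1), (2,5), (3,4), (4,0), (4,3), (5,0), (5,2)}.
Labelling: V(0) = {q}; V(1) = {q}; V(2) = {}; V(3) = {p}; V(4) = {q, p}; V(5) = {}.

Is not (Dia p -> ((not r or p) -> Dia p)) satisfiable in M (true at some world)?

Let φ = not (Dia p -> ((not r or p) -> Dia p)). Evaluate φ at each world:
  0 (successors {4, 5}): φ is false.
  1 (successors {1}): φ is false.
  2 (successors {5}): φ is false.
  3 (successors {4}): φ is false.
  4 (successors {0, 3}): φ is false.
  5 (successors {0, 2}): φ is false.
For instance, at 4:
  At 4: Dia p -> ((not r or p) -> Dia p) is true, so not (Dia p -> ((not r or p) -> Dia p)) is false.
    At 4: Dia p is true, (not r or p) -> Dia p is true, so Dia p -> ((not r or p) -> Dia p) is true.
      At 4: Dia p requires p at some successor in {0, 3}.
        p holds at 3, so Dia p is true at 4.
      At 4: not r or p is true, Dia p is true, so (not r or p) -> Dia p is true.

No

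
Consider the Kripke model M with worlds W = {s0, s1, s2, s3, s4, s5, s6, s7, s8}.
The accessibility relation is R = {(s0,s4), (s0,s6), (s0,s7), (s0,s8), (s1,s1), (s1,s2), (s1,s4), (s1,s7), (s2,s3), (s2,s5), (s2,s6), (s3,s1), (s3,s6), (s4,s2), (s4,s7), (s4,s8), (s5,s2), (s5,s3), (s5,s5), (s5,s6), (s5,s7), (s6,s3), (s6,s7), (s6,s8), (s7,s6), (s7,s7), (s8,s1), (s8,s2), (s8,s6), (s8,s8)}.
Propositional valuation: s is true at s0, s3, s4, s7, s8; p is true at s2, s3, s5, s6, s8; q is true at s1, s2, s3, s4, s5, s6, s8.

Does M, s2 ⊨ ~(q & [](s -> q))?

At s2: q & [](s -> q) is true, so ~(q & [](s -> q)) is false.
  At s2: q is true, [](s -> q) is true, so q & [](s -> q) is true.
    At s2: [](s -> q) requires s -> q at every successor {s3, s5, s6}.
      At s3: s -> q is true.
      At s5: s -> q is true.
      At s6: s -> q is true.
    So [](s -> q) is true at s2.

No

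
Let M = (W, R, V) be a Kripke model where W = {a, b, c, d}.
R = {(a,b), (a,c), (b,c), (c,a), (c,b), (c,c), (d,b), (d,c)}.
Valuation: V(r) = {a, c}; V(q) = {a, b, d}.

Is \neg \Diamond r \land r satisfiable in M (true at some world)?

Recall that \Diamond ψ holds at a world iff ψ holds at some accessible world.
Let φ = \neg \Diamond r \land r. Evaluate φ at each world:
  a (successors {b, c}): φ is false.
  b (successors {c}): φ is false.
  c (successors {a, b, c}): φ is false.
  d (successors {b, c}): φ is false.
For instance, at c:
  At c: \neg \Diamond r is false, r is true, so \neg \Diamond r \land r is false.
    At c: \Diamond r is true, so \neg \Diamond r is false.
      At c: \Diamond r requires r at some successor in {a, b, c}.
        r holds at a, so \Diamond r is true at c.

No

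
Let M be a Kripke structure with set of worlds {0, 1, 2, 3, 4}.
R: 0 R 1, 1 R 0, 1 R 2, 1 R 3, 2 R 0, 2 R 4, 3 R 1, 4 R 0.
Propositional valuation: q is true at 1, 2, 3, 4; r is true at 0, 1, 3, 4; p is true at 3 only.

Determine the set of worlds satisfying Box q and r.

Let φ = Box q and r. Evaluate φ at each world:
  0 (successors {1}): φ is true.
  1 (successors {0, 2, 3}): φ is false.
  2 (successors {0, 4}): φ is false.
  3 (successors {1}): φ is true.
  4 (successors {0}): φ is false.
For instance, at 0:
  At 0: Box q is true, r is true, so Box q and r is true.
    At 0: Box q requires q at every successor {1}.
      At 1: q is true.
    So Box q is true at 0.
Satisfying worlds: {0, 3}

0, 3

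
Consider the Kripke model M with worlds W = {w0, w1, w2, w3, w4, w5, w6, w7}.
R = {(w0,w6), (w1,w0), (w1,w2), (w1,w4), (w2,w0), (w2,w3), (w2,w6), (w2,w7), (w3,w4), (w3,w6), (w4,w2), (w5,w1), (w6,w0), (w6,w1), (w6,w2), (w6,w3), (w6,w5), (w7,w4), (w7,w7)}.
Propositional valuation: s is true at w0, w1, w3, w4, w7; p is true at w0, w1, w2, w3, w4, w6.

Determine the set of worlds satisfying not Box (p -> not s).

w1, w2, w3, w5, w6, w7

Let φ = not Box (p -> not s). Evaluate φ at each world:
  w0 (successors {w6}): φ is false.
  w1 (successors {w0, w2, w4}): φ is true.
  w2 (successors {w0, w3, w6, w7}): φ is true.
  w3 (successors {w4, w6}): φ is true.
  w4 (successors {w2}): φ is false.
  w5 (successors {w1}): φ is true.
  w6 (successors {w0, w1, w2, w3, w5}): φ is true.
  w7 (successors {w4, w7}): φ is true.
For instance, at w5:
  At w5: Box (p -> not s) is false, so not Box (p -> not s) is true.
    At w5: Box (p -> not s) requires p -> not s at every successor {w1}.
      p -> not s fails at w1, so Box (p -> not s) is false at w5.
Satisfying worlds: {w1, w2, w3, w5, w6, w7}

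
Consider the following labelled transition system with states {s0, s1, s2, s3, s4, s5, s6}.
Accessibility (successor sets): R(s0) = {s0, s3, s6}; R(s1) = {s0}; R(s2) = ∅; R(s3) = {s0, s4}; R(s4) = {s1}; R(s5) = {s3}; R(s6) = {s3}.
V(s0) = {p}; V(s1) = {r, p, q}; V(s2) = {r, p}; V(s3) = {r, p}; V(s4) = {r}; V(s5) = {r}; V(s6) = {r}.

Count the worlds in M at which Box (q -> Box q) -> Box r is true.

Recall that Box ψ holds at a world iff ψ holds at every accessible world, and Dia ψ holds iff ψ holds at some accessible world.
Let φ = Box (q -> Box q) -> Box r. Evaluate φ at each world:
  s0 (successors {s0, s3, s6}): φ is false.
  s1 (successors {s0}): φ is false.
  s2 (successors ∅): φ is true.
  s3 (successors {s0, s4}): φ is false.
  s4 (successors {s1}): φ is true.
  s5 (successors {s3}): φ is true.
  s6 (successors {s3}): φ is true.
For instance, at s3:
  At s3: Box (q -> Box q) is true, Box r is false, so Box (q -> Box q) -> Box r is false.
    At s3: Box (q -> Box q) requires q -> Box q at every successor {s0, s4}.
      At s0: q -> Box q is true.
      At s4: q -> Box q is true.
    So Box (q -> Box q) is true at s3.
    At s3: Box r requires r at every successor {s0, s4}.
      r fails at s0, so Box r is false at s3.
Satisfying worlds: {s2, s4, s5, s6}

4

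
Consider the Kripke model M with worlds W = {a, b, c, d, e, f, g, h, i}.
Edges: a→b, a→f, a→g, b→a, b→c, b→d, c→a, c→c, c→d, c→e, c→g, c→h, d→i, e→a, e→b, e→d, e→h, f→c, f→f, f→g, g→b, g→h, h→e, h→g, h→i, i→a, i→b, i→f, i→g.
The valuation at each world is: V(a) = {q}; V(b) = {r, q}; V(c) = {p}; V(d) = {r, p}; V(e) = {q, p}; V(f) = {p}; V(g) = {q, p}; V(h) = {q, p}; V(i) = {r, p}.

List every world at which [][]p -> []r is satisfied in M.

a, b, c, d, e, f, g, h, i

Let φ = [][]p -> []r. Evaluate φ at each world:
  a (successors {b, f, g}): φ is true.
  b (successors {a, c, d}): φ is true.
  c (successors {a, c, d, e, g, h}): φ is true.
  d (successors {i}): φ is true.
  e (successors {a, b, d, h}): φ is true.
  f (successors {c, f, g}): φ is true.
  g (successors {b, h}): φ is true.
  h (successors {e, g, i}): φ is true.
  i (successors {a, b, f, g}): φ is true.
For instance, at i:
  At i: [][]p is false, []r is false, so [][]p -> []r is true.
    At i: [][]p requires []p at every successor {a, b, f, g}.
      []p fails at a, so [][]p is false at i.
    At i: []r requires r at every successor {a, b, f, g}.
      r fails at a, so []r is false at i.
Satisfying worlds: {a, b, c, d, e, f, g, h, i}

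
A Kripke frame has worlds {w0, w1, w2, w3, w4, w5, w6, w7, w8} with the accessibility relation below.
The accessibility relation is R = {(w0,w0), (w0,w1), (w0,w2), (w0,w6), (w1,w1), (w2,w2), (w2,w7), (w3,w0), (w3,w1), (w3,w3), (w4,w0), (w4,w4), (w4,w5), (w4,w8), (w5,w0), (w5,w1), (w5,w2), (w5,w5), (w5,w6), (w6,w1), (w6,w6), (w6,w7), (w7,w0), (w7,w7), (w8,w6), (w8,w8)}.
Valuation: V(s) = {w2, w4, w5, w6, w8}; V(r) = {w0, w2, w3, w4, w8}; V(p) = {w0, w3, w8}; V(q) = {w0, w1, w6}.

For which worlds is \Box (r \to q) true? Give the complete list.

Let φ = \Box (r \to q). Evaluate φ at each world:
  w0 (successors {w0, w1, w2, w6}): φ is false.
  w1 (successors {w1}): φ is true.
  w2 (successors {w2, w7}): φ is false.
  w3 (successors {w0, w1, w3}): φ is false.
  w4 (successors {w0, w4, w5, w8}): φ is false.
  w5 (successors {w0, w1, w2, w5, w6}): φ is false.
  w6 (successors {w1, w6, w7}): φ is true.
  w7 (successors {w0, w7}): φ is true.
  w8 (successors {w6, w8}): φ is false.
For instance, at w7:
  At w7: \Box (r \to q) requires r \to q at every successor {w0, w7}.
    At w0: r \to q is true.
    At w7: r \to q is true.
  So \Box (r \to q) is true at w7.
Satisfying worlds: {w1, w6, w7}

w1, w6, w7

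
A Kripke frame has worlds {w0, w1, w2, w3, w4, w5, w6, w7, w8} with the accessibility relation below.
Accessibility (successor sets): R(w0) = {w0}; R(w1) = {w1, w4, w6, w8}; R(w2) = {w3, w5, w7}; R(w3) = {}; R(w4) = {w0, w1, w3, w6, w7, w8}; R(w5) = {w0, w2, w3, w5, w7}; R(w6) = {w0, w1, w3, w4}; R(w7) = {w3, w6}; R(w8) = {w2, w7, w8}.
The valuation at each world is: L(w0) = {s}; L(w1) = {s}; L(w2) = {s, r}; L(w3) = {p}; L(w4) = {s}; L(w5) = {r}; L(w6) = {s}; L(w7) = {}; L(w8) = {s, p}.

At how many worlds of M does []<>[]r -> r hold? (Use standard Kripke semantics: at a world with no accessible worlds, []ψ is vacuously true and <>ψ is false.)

Let φ = []<>[]r -> r. Evaluate φ at each world:
  w0 (successors {w0}): φ is true.
  w1 (successors {w1, w4, w6, w8}): φ is true.
  w2 (successors {w3, w5, w7}): φ is true.
  w3 (successors ∅): φ is false.
  w4 (successors {w0, w1, w3, w6, w7, w8}): φ is true.
  w5 (successors {w0, w2, w3, w5, w7}): φ is true.
  w6 (successors {w0, w1, w3, w4}): φ is true.
  w7 (successors {w3, w6}): φ is true.
  w8 (successors {w2, w7, w8}): φ is true.
For instance, at w0:
  At w0: []<>[]r is false, r is false, so []<>[]r -> r is true.
    At w0: []<>[]r requires <>[]r at every successor {w0}.
      <>[]r fails at w0, so []<>[]r is false at w0.
Satisfying worlds: {w0, w1, w2, w4, w5, w6, w7, w8}

8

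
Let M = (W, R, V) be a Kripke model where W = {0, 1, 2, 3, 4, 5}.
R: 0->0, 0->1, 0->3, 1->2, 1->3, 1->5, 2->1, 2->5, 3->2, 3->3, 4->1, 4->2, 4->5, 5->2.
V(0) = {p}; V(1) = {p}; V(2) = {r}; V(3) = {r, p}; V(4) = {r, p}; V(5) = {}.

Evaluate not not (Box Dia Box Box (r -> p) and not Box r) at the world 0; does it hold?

No

At 0: not (Box Dia Box Box (r -> p) and not Box r) is true, so not not (Box Dia Box Box (r -> p) and not Box r) is false.
  At 0: Box Dia Box Box (r -> p) and not Box r is false, so not (Box Dia Box Box (r -> p) and not Box r) is true.
    At 0: Box Dia Box Box (r -> p) is false, not Box r is true, so Box Dia Box Box (r -> p) and not Box r is false.
      At 0: Box Dia Box Box (r -> p) requires Dia Box Box (r -> p) at every successor {0, 1, 3}.
        Dia Box Box (r -> p) fails at 0, so Box Dia Box Box (r -> p) is false at 0.
      At 0: Box r is false, so not Box r is true.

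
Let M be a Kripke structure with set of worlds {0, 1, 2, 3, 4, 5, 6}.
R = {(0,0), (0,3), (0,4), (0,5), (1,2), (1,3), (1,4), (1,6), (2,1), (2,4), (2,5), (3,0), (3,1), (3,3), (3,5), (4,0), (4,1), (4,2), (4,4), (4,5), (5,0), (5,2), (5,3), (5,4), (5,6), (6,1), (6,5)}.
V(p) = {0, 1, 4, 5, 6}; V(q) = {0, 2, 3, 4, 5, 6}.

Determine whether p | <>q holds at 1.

Recall that <>ψ holds at a world iff ψ holds at some accessible world.
At 1: p is true, <>q is true, so p | <>q is true.
  At 1: <>q requires q at some successor in {2, 3, 4, 6}.
    q holds at 2, so <>q is true at 1.

Yes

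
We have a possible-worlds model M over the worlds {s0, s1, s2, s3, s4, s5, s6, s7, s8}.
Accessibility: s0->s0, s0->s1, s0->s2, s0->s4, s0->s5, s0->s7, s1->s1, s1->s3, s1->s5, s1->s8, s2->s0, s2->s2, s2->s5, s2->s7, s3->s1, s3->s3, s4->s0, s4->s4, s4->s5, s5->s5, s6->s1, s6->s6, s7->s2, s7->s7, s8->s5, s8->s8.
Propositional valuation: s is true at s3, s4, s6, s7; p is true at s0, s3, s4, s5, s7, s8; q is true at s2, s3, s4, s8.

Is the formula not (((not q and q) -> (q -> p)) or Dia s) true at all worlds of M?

No

Let φ = not (((not q and q) -> (q -> p)) or Dia s). Evaluate φ at each world:
  s0 (successors {s0, s1, s2, s4, s5, s7}): φ is false.
  s1 (successors {s1, s3, s5, s8}): φ is false.
  s2 (successors {s0, s2, s5, s7}): φ is false.
  s3 (successors {s1, s3}): φ is false.
  s4 (successors {s0, s4, s5}): φ is false.
  s5 (successors {s5}): φ is false.
  s6 (successors {s1, s6}): φ is false.
  s7 (successors {s2, s7}): φ is false.
  s8 (successors {s5, s8}): φ is false.
Detail at s0 (counterexample):
  At s0: ((not q and q) -> (q -> p)) or Dia s is true, so not (((not q and q) -> (q -> p)) or Dia s) is false.
    At s0: (not q and q) -> (q -> p) is true, Dia s is true, so ((not q and q) -> (q -> p)) or Dia s is true.
      At s0: Dia s requires s at some successor in {s0, s1, s2, s4, s5, s7}.
        s holds at s4, so Dia s is true at s0.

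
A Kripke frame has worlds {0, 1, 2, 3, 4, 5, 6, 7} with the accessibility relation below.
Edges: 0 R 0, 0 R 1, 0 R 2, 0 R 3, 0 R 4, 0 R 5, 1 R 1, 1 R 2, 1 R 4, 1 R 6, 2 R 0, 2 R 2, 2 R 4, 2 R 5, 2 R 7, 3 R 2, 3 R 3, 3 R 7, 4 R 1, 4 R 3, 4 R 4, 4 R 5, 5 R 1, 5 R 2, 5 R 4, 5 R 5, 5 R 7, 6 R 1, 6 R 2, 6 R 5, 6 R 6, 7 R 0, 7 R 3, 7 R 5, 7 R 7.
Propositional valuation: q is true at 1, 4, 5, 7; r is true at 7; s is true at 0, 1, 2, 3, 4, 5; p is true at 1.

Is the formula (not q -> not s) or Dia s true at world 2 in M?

At 2: not q -> not s is false, Dia s is true, so (not q -> not s) or Dia s is true.
  At 2: Dia s requires s at some successor in {0, 2, 4, 5, 7}.
    s holds at 0, so Dia s is true at 2.

Yes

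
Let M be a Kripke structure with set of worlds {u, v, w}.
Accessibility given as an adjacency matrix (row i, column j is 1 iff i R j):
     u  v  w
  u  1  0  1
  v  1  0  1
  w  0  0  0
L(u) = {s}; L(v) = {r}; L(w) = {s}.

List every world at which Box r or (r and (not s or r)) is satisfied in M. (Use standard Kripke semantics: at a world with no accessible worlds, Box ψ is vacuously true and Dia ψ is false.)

v, w

Recall that Box ψ holds at a world iff ψ holds at every accessible world, and Dia ψ holds iff ψ holds at some accessible world.
Let φ = Box r or (r and (not s or r)). Evaluate φ at each world:
  u (successors {u, w}): φ is false.
  v (successors {u, w}): φ is true.
  w (successors ∅): φ is true.
For instance, at u:
  At u: Box r is false, r and (not s or r) is false, so Box r or (r and (not s or r)) is false.
    At u: Box r requires r at every successor {u, w}.
      r fails at u, so Box r is false at u.
Satisfying worlds: {v, w}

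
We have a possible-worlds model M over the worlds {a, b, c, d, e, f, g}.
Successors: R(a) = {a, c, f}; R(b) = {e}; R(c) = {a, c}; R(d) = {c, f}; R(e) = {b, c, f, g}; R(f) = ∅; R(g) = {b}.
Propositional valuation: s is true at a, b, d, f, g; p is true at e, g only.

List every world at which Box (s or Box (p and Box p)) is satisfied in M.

f, g

Let φ = Box (s or Box (p and Box p)). Evaluate φ at each world:
  a (successors {a, c, f}): φ is false.
  b (successors {e}): φ is false.
  c (successors {a, c}): φ is false.
  d (successors {c, f}): φ is false.
  e (successors {b, c, f, g}): φ is false.
  f (successors ∅): φ is true.
  g (successors {b}): φ is true.
For instance, at e:
  At e: Box (s or Box (p and Box p)) requires s or Box (p and Box p) at every successor {b, c, f, g}.
    s or Box (p and Box p) fails at c, so Box (s or Box (p and Box p)) is false at e.
      At c: s is false, Box (p and Box p) is false, so s or Box (p and Box p) is false.
Satisfying worlds: {f, g}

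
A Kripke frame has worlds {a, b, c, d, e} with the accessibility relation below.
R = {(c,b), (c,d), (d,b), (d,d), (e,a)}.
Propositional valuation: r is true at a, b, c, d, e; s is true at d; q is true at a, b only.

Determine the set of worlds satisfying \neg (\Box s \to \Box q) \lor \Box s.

Let φ = \neg (\Box s \to \Box q) \lor \Box s. Evaluate φ at each world:
  a (successors ∅): φ is true.
  b (successors ∅): φ is true.
  c (successors {b, d}): φ is false.
  d (successors {b, d}): φ is false.
  e (successors {a}): φ is false.
For instance, at e:
  At e: \neg (\Box s \to \Box q) is false, \Box s is false, so \neg (\Box s \to \Box q) \lor \Box s is false.
    At e: \Box s \to \Box q is true, so \neg (\Box s \to \Box q) is false.
      At e: \Box s is false, \Box q is true, so \Box s \to \Box q is true.
    At e: \Box s requires s at every successor {a}.
      s fails at a, so \Box s is false at e.
Satisfying worlds: {a, b}

a, b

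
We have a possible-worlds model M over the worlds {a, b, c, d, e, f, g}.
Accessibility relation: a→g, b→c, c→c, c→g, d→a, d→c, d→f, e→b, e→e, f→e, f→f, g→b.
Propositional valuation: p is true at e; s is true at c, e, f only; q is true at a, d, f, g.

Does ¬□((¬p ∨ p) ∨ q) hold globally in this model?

Let φ = ¬□((¬p ∨ p) ∨ q). Evaluate φ at each world:
  a (successors {g}): φ is false.
  b (successors {c}): φ is false.
  c (successors {c, g}): φ is false.
  d (successors {a, c, f}): φ is false.
  e (successors {b, e}): φ is false.
  f (successors {e, f}): φ is false.
  g (successors {b}): φ is false.
Detail at a (counterexample):
  At a: □((¬p ∨ p) ∨ q) is true, so ¬□((¬p ∨ p) ∨ q) is false.
    At a: □((¬p ∨ p) ∨ q) requires (¬p ∨ p) ∨ q at every successor {g}.
      At g: (¬p ∨ p) ∨ q is true.
    So □((¬p ∨ p) ∨ q) is true at a.

No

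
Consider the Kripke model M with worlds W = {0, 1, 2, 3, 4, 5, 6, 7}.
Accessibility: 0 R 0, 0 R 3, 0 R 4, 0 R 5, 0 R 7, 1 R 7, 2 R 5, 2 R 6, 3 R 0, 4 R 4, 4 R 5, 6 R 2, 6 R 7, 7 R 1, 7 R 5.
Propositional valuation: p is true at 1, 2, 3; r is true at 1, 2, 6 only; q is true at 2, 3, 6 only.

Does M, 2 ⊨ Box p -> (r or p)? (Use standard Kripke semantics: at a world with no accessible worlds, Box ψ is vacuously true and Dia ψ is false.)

At 2: Box p is false, r or p is true, so Box p -> (r or p) is true.
  At 2: Box p requires p at every successor {5, 6}.
    p fails at 5, so Box p is false at 2.

Yes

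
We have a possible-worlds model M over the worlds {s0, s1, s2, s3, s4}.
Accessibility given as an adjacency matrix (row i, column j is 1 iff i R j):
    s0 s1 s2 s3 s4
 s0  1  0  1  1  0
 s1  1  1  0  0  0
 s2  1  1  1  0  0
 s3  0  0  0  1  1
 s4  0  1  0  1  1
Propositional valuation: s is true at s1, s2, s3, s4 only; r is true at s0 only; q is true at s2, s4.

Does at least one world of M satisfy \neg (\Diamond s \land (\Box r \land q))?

Yes

Let φ = \neg (\Diamond s \land (\Box r \land q)). Evaluate φ at each world:
  s0 (successors {s0, s2, s3}): φ is true.
  s1 (successors {s0, s1}): φ is true.
  s2 (successors {s0, s1, s2}): φ is true.
  s3 (successors {s3, s4}): φ is true.
  s4 (successors {s1, s3, s4}): φ is true.
Detail at s0 (witness):
  At s0: \Diamond s \land (\Box r \land q) is false, so \neg (\Diamond s \land (\Box r \land q)) is true.
    At s0: \Diamond s is true, \Box r \land q is false, so \Diamond s \land (\Box r \land q) is false.
      At s0: \Diamond s requires s at some successor in {s0, s2, s3}.
        s holds at s2, so \Diamond s is true at s0.
      At s0: \Box r is false, q is false, so \Box r \land q is false.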